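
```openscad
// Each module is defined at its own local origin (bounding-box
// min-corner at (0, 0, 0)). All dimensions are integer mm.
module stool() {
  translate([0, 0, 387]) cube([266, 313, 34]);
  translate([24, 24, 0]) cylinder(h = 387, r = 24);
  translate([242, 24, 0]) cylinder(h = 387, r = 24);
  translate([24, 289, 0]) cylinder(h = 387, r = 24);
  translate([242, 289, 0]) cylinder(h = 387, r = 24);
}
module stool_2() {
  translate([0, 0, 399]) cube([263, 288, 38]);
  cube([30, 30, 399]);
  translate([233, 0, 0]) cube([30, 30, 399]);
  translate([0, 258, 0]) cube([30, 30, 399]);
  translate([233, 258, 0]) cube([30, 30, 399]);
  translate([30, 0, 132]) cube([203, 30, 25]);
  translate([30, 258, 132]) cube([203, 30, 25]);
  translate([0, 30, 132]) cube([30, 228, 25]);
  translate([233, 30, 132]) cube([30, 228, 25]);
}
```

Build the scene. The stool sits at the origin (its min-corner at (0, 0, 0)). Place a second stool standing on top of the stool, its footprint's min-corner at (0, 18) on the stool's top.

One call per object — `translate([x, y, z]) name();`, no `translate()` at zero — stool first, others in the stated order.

stool();
translate([0, 18, 421]) stool_2();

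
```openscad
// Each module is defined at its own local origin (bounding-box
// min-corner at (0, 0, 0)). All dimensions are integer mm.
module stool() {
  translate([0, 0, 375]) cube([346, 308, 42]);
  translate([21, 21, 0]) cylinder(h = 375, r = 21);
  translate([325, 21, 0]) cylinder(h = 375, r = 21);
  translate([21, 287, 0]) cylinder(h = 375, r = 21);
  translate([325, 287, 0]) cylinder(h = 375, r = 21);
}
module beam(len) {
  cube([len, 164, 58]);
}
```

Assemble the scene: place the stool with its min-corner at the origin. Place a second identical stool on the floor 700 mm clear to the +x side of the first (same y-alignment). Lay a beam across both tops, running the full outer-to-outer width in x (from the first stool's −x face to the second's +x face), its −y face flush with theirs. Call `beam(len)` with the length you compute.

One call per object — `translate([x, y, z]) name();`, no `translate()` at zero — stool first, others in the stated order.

stool();
translate([1046, 0, 0]) stool();
translate([0, 0, 417]) beam(1392);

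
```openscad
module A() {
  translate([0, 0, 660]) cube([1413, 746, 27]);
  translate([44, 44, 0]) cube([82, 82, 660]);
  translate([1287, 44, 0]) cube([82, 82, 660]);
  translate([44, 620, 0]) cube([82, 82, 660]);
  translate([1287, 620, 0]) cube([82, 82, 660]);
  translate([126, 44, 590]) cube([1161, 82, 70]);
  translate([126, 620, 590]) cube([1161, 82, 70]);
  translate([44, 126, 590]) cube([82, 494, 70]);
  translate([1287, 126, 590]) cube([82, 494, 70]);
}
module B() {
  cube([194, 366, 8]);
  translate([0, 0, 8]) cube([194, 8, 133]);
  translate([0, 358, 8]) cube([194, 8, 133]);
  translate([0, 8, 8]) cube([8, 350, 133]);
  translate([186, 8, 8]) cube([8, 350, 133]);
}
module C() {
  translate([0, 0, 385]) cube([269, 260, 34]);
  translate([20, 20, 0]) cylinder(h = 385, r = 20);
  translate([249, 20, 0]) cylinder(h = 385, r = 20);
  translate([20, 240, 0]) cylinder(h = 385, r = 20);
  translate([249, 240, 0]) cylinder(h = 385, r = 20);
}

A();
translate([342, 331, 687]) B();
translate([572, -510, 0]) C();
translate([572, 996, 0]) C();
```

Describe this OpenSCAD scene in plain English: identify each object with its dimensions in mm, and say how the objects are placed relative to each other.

A is a table with a 1413×746 mm rectangular top, 27 mm thick, top surface at z = 687 mm, supported by four 82×82 mm square legs, each inset 44 mm from the nearest pair of top edges, running from the floor. Four apron rails, 82 mm thick and 70 mm tall, run between adjacent legs with their top edges flush with the underside of the top and their outer faces flush with the legs' outer faces.

B is an open storage box with external size 194×366×141 mm and wall thickness 8 mm (the base is also 8 mm thick). The base covers the whole footprint; the four walls stand on the base, with the y-facing walls full-width and the x-facing walls fitting between their inner faces.

C is a four-legged stool. The seat is 269×260 mm, 34 mm thick, top at z = 419 mm. It stands on four round legs, each 40 mm in diameter, from z = 0 to the seat underside, each leg's axis is inset half a diameter from the nearest pair of seat edges (so the leg's bounding box is flush with the corner).

The open box is on top of the table. Two stools sit around the table at the −y, +y sides.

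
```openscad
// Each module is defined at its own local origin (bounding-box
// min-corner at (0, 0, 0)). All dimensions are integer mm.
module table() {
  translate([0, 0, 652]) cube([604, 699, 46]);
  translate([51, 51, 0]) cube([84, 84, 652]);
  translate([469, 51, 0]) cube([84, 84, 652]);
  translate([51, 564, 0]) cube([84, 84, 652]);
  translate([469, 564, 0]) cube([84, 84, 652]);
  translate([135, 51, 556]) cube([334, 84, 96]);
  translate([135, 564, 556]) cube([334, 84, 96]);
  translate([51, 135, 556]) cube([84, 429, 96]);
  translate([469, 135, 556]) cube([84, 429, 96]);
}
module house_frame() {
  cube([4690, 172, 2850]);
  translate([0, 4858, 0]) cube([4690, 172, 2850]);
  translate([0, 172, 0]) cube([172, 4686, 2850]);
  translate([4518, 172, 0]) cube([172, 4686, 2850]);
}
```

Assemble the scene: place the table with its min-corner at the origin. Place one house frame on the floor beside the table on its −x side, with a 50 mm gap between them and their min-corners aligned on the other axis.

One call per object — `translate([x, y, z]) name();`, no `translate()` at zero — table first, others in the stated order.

table();
translate([-4740, 0, 0]) house_frame();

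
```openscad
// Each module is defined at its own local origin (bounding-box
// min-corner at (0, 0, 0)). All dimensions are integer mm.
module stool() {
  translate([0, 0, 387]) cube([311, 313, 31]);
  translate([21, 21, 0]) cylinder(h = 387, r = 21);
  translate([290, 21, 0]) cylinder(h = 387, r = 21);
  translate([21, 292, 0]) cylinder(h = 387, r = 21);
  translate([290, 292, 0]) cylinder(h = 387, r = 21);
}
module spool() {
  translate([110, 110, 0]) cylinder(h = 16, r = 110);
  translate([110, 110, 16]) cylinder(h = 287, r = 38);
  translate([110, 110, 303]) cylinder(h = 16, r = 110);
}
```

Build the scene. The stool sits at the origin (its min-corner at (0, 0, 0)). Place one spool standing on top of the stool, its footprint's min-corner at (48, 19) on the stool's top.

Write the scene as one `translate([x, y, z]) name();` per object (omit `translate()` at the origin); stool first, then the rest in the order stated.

stool();
translate([48, 19, 418]) spool();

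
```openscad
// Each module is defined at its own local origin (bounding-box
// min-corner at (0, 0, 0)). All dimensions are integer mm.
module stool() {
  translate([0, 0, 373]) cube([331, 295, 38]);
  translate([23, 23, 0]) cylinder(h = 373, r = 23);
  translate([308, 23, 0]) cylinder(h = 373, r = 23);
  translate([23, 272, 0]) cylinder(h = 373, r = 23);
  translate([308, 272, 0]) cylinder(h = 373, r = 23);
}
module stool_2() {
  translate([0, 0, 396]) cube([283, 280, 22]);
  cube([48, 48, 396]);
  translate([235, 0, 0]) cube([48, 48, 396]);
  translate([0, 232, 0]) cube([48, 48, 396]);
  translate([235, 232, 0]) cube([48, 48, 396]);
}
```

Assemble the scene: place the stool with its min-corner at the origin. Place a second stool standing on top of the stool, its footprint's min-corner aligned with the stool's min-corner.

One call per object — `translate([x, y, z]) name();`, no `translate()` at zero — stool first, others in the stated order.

stool();
translate([0, 0, 411]) stool_2();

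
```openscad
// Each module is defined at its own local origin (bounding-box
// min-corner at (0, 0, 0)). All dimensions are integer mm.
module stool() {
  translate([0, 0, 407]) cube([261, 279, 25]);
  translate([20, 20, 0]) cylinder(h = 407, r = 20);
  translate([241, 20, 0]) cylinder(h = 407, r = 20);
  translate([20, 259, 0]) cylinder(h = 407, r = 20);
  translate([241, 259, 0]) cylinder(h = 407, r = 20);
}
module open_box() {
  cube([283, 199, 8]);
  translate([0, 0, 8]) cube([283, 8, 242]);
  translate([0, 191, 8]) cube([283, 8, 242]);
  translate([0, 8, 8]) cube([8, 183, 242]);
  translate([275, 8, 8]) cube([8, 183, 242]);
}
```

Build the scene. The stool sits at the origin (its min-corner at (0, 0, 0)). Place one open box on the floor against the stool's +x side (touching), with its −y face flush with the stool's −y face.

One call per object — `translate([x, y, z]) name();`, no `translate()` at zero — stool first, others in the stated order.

stool();
translate([261, 0, 0]) open_box();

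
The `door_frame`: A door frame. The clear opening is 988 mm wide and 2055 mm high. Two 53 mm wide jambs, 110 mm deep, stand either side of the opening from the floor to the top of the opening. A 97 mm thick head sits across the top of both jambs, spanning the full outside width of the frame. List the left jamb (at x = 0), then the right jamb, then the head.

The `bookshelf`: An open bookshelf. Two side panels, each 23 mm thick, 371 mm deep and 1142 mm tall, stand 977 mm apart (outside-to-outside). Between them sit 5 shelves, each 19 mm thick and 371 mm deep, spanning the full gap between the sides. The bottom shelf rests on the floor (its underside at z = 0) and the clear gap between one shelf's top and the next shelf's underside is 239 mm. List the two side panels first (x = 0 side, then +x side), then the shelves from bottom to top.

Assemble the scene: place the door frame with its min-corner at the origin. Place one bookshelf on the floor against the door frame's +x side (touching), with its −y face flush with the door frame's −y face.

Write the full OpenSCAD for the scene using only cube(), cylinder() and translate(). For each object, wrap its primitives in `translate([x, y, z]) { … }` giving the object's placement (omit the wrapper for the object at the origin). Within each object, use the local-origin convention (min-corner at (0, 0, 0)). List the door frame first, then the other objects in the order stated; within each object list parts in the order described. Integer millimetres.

cube([53, 110, 2055]);
translate([1041, 0, 0]) cube([53, 110, 2055]);
translate([0, 0, 2055]) cube([1094, 110, 97]);
translate([1094, 0, 0]) {
  cube([23, 371, 1142]);
  translate([954, 0, 0]) cube([23, 371, 1142]);
  translate([23, 0, 0]) cube([931, 371, 19]);
  translate([23, 0, 258]) cube([931, 371, 19]);
  translate([23, 0, 516]) cube([931, 371, 19]);
  translate([23, 0, 774]) cube([931, 371, 19]);
  translate([23, 0, 1032]) cube([931, 371, 19]);
}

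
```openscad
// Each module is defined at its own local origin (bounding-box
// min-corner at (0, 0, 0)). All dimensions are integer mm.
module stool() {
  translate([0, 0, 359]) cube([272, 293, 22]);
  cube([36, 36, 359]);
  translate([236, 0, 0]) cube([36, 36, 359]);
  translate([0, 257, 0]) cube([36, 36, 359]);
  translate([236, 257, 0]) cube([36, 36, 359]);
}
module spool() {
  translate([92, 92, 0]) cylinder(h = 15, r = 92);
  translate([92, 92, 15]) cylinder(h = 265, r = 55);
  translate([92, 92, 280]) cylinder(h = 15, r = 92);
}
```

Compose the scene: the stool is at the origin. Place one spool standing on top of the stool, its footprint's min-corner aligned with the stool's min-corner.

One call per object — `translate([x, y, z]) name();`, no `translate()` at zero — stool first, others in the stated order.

stool();
translate([0, 0, 381]) spool();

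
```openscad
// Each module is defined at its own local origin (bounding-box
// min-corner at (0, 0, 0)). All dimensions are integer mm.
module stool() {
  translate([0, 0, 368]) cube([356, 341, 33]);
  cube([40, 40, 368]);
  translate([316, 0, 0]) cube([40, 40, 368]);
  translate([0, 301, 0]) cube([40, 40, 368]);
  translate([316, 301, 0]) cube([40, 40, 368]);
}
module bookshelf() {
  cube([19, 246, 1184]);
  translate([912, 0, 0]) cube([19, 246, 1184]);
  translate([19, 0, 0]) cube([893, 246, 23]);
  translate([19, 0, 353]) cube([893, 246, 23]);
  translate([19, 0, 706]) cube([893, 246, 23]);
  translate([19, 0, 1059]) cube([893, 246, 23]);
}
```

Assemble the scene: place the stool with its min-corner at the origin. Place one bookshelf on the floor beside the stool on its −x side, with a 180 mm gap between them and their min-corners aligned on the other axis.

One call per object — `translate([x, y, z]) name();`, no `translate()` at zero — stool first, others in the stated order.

stool();
translate([-1111, 0, 0]) bookshelf();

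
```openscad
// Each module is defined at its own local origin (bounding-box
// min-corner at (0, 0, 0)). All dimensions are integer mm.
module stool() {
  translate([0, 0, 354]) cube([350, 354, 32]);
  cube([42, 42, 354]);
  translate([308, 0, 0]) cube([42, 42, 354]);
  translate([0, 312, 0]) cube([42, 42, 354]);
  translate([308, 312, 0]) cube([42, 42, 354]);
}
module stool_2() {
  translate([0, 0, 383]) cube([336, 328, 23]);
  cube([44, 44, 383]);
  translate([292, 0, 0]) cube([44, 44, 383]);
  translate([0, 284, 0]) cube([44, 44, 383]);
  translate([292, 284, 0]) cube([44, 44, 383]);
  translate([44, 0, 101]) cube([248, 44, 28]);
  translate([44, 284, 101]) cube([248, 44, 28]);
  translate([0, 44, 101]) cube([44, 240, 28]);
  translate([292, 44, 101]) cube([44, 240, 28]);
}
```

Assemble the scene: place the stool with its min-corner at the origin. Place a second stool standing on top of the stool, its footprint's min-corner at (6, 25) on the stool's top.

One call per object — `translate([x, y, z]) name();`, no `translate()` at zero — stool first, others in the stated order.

stool();
translate([6, 25, 386]) stool_2();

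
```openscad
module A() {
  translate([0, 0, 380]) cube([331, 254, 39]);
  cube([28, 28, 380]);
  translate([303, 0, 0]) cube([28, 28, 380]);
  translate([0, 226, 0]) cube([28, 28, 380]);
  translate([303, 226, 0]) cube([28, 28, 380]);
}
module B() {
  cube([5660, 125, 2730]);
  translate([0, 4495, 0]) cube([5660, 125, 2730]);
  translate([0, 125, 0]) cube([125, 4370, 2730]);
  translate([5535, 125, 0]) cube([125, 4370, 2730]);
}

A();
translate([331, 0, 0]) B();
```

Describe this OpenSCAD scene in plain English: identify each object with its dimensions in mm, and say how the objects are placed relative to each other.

A is a four-legged stool. The seat is a 331×254×39 mm slab whose top surface is at z = 419 mm; four square legs, each 28×28 mm in cross-section, run from the floor (z = 0) to the underside of the seat, each flush with a corner of the seat.

B is a box-shaped house frame (walls only): outside footprint 5660×4620 mm, wall height 2730 mm, wall thickness 125 mm. The two y-facing walls run the full x-width; the two x-facing walls fit between the inner faces of the y-facing walls.

The house frame is against the stool's +x side, with their −y faces flush.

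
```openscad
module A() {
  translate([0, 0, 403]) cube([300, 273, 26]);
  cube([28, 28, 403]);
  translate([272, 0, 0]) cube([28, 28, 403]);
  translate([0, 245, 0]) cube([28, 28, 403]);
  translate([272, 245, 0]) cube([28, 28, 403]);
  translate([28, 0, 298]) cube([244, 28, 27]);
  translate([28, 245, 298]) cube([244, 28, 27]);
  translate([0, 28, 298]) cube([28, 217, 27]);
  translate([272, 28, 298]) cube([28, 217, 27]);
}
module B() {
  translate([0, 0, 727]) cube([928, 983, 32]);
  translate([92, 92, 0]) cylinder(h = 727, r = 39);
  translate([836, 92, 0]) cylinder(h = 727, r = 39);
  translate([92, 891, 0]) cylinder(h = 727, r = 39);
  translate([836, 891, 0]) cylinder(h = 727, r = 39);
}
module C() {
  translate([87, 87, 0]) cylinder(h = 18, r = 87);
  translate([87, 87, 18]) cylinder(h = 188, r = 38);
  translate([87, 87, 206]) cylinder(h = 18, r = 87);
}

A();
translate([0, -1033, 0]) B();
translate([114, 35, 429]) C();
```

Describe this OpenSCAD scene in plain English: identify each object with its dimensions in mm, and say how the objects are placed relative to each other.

A is a four-legged stool. The seat is a 300×273×26 mm slab whose top surface is at z = 429 mm; four square legs, each 28×28 mm in cross-section, run from the floor (z = 0) to the underside of the seat, each flush with a corner of the seat. Four stretchers, 28 mm wide and 27 mm tall, connect adjacent legs with their undersides at z = 298 mm, each running between the inner faces of the legs it joins and aligned with the legs' outer faces on the other axis.

B is a table with a 928×983 mm rectangular top, 32 mm thick, top surface at z = 759 mm, supported by four round legs of 78 mm diameter, each leg's bounding box inset 53 mm from the nearest pair of top edges, running from the floor.

C is a spool: two coaxial disc flanges of radius 87 mm and thickness 18 mm, joined by a core cylinder of radius 38 mm and height 188 mm. The lower flange rests on z = 0 and the three cylinders share a vertical axis.

The table is on the floor beside the stool on its −y side. The spool is on top of the stool.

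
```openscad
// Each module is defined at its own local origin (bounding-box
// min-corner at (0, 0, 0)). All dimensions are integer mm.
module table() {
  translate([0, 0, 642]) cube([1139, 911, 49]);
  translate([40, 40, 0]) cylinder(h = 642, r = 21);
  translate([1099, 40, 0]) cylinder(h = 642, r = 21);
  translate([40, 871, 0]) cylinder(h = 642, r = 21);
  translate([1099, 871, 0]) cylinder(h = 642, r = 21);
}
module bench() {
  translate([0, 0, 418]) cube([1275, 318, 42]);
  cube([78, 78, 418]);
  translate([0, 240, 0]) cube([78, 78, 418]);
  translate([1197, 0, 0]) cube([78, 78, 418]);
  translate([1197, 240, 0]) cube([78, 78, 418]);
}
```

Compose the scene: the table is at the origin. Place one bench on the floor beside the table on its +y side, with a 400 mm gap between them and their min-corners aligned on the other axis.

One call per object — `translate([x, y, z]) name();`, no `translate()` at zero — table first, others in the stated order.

table();
translate([0, 1311, 0]) bench();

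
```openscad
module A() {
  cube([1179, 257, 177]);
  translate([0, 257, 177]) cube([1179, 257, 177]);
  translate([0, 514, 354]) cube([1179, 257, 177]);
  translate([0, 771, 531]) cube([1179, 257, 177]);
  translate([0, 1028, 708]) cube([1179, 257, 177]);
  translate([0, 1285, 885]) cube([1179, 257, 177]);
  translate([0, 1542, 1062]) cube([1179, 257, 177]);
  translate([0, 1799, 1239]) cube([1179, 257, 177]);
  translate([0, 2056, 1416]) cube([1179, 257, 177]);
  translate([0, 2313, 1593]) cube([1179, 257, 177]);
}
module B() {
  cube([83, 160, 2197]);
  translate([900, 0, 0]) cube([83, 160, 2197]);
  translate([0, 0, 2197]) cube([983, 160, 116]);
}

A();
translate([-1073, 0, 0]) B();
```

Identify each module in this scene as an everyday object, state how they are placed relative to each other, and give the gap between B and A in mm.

A is a staircase. B is a door frame. The door frame is on the floor beside the staircase on its −x side. The gap between the door frame and the staircase is 90 mm.

The door frame's nearest face is 90 mm from the staircase's −x face.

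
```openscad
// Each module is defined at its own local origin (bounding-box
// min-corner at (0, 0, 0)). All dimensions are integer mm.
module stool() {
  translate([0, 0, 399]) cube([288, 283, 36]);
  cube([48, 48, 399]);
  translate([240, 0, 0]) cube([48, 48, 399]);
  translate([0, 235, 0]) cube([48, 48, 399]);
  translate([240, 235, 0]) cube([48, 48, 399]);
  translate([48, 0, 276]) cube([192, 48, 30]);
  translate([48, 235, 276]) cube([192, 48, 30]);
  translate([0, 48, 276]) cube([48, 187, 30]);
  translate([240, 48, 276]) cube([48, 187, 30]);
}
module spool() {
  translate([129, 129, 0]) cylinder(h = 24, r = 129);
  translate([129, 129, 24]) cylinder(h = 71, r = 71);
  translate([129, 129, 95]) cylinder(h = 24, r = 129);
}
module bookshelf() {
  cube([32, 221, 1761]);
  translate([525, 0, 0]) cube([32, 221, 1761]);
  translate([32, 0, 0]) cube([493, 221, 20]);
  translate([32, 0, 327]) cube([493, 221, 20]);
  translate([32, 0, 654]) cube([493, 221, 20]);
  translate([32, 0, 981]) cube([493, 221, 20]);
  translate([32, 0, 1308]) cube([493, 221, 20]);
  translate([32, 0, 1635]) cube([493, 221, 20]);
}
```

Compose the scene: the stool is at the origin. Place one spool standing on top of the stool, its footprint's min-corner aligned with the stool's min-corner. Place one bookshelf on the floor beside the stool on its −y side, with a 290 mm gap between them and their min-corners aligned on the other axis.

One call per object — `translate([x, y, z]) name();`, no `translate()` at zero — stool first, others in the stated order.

stool();
translate([0, 0, 435]) spool();
translate([0, -511, 0]) bookshelf();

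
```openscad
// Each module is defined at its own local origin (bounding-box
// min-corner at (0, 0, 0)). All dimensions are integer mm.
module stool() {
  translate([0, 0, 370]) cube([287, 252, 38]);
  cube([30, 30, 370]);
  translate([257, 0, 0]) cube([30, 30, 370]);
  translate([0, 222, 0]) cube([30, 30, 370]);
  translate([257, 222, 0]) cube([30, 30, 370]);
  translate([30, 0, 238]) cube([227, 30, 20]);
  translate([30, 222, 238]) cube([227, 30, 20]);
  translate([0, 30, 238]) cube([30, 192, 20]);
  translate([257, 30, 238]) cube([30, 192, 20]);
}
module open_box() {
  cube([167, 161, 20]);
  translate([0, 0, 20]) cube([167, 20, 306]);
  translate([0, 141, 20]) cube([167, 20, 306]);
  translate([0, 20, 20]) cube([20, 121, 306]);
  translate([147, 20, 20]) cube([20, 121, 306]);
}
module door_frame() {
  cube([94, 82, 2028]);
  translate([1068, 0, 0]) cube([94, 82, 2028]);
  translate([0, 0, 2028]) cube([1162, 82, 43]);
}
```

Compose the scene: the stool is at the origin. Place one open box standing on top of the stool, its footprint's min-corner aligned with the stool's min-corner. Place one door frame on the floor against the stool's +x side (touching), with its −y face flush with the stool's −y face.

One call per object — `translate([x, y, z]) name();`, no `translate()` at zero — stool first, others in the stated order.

stool();
translate([0, 0, 408]) open_box();
translate([287, 0, 0]) door_frame();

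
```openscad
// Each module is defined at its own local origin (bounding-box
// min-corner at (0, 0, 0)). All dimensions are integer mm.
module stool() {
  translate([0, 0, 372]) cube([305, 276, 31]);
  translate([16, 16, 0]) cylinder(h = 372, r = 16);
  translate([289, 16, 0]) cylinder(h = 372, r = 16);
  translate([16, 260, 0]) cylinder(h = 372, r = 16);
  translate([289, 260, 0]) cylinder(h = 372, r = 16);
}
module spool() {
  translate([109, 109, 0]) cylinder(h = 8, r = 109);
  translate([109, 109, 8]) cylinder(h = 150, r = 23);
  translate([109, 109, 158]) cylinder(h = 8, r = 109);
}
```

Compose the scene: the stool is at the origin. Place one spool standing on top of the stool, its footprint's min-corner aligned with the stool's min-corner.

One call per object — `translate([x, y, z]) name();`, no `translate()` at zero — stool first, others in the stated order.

stool();
translate([0, 0, 403]) spool();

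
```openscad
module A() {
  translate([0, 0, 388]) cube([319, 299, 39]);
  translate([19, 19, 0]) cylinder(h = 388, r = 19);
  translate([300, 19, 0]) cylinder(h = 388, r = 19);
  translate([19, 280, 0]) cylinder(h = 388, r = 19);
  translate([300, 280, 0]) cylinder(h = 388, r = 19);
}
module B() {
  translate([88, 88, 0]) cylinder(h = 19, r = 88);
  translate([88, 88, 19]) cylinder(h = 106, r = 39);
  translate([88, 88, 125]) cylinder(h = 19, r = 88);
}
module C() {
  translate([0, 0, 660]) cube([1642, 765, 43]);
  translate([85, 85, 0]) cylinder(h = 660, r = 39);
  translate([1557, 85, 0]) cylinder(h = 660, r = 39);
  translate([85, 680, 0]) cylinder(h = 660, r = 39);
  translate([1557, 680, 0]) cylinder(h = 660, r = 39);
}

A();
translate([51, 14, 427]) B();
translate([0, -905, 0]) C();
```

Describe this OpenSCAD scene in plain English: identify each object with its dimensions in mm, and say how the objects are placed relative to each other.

A is a four-legged stool. The seat is 319×299 mm, 39 mm thick, top at z = 427 mm. It stands on four round legs, each 38 mm in diameter, from z = 0 to the seat underside, each leg's axis is inset half a diameter from the nearest pair of seat edges (so the leg's bounding box is flush with the corner).

B is a spool: two coaxial disc flanges of radius 88 mm and thickness 19 mm, joined by a core cylinder of radius 39 mm and height 106 mm. The lower flange rests on z = 0 and the three cylinders share a vertical axis.

C is a table with a 1642×765 mm rectangular top, 43 mm thick, top surface at z = 703 mm, supported by four round legs of 78 mm diameter, each leg's bounding box inset 46 mm from the nearest pair of top edges, running from the floor.

The spool is on top of the stool. The table is on the floor beside the stool on its −y side.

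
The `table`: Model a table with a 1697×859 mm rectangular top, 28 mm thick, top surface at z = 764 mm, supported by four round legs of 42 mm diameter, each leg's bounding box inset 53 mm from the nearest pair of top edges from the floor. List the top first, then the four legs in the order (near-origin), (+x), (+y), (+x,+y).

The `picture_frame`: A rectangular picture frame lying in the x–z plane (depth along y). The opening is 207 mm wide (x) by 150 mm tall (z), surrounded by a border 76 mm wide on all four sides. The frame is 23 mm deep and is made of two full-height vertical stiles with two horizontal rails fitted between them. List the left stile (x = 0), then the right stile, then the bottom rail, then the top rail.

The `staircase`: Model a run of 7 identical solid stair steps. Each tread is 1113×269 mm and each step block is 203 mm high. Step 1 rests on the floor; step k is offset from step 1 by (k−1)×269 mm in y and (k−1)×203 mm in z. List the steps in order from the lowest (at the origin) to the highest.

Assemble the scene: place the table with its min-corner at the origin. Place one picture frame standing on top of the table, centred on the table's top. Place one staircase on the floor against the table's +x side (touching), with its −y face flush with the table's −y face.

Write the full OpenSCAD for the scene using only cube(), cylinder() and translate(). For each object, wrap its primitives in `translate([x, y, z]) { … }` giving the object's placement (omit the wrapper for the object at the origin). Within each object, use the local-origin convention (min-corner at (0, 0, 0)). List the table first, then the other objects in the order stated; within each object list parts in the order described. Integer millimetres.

translate([0, 0, 736]) cube([1697, 859, 28]);
translate([74, 74, 0]) cylinder(h = 736, r = 21);
translate([1623, 74, 0]) cylinder(h = 736, r = 21);
translate([74, 785, 0]) cylinder(h = 736, r = 21);
translate([1623, 785, 0]) cylinder(h = 736, r = 21);
translate([669, 418, 764]) {
  cube([76, 23, 302]);
  translate([283, 0, 0]) cube([76, 23, 302]);
  translate([76, 0, 0]) cube([207, 23, 76]);
  translate([76, 0, 226]) cube([207, 23, 76]);
}
translate([1697, 0, 0]) {
  cube([1113, 269, 203]);
  translate([0, 269, 203]) cube([1113, 269, 203]);
  translate([0, 538, 406]) cube([1113, 269, 203]);
  translate([0, 807, 609]) cube([1113, 269, 203]);
  translate([0, 1076, 812]) cube([1113, 269, 203]);
  translate([0, 1345, 1015]) cube([1113, 269, 203]);
  translate([0, 1614, 1218]) cube([1113, 269, 203]);
}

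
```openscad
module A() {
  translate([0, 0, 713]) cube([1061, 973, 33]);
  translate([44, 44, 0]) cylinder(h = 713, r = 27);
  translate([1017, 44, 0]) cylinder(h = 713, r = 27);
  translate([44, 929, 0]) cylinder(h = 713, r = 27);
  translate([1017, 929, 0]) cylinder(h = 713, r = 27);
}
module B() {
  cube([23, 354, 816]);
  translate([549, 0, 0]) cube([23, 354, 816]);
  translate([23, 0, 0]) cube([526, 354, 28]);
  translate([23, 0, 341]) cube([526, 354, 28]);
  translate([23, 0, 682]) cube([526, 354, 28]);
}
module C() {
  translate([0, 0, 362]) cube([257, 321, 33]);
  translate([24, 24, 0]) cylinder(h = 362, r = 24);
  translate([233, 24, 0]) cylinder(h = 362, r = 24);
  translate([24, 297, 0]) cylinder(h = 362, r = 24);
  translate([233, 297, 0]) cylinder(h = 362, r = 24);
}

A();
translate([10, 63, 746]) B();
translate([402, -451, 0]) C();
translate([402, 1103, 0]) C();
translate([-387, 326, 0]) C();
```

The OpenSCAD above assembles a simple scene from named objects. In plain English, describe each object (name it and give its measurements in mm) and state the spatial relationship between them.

A is a table with a 1061×973 mm rectangular top, 33 mm thick, top surface at z = 746 mm, supported by four round legs of 54 mm diameter, each leg's bounding box inset 17 mm from the nearest pair of top edges, running from the floor.

B is an open bookshelf. Two side panels, each 23 mm thick, 354 mm deep and 816 mm tall, stand 572 mm apart (outside-to-outside). Between them sit 3 shelves, each 28 mm thick and 354 mm deep, spanning the full gap between the sides. The bottom shelf rests on the floor (its underside at z = 0) and the clear gap between one shelf's top and the next shelf's underside is 313 mm.

C is a four-legged stool. The seat is 257×321 mm, 33 mm thick, top at z = 395 mm. It stands on four round legs, each 48 mm in diameter, from z = 0 to the seat underside, each leg's axis is inset half a diameter from the nearest pair of seat edges (so the leg's bounding box is flush with the corner).

The bookshelf is on top of the table. Three stools sit around the table at the −y, +y, −x sides.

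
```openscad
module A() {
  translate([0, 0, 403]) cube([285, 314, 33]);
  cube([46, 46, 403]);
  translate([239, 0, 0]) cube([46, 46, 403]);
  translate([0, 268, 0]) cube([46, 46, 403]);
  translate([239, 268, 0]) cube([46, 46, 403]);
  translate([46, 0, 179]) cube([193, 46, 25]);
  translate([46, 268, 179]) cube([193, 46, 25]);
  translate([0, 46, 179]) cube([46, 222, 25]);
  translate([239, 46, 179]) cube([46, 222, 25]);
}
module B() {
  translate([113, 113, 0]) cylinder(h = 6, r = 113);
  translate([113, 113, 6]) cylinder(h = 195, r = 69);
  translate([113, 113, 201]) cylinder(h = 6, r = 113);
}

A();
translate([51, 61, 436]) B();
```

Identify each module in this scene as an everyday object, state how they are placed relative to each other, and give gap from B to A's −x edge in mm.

A is a stool. B is a spool. The spool is on top of the stool. The gap from the spool to the stool's −x edge is 51 mm.

The spool's min-x is at 51; the stool's min-x is 0; gap = 51 mm.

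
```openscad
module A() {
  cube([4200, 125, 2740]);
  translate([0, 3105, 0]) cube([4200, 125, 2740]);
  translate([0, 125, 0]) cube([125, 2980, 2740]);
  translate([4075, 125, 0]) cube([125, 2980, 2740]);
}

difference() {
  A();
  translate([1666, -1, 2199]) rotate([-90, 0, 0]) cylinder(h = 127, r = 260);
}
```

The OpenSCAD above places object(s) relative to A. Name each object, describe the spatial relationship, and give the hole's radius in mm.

A is a house frame. The house frame has a circular hole through its front wall. The hole's radius is 260 mm.

The subtracted cylinder has r = 260 mm.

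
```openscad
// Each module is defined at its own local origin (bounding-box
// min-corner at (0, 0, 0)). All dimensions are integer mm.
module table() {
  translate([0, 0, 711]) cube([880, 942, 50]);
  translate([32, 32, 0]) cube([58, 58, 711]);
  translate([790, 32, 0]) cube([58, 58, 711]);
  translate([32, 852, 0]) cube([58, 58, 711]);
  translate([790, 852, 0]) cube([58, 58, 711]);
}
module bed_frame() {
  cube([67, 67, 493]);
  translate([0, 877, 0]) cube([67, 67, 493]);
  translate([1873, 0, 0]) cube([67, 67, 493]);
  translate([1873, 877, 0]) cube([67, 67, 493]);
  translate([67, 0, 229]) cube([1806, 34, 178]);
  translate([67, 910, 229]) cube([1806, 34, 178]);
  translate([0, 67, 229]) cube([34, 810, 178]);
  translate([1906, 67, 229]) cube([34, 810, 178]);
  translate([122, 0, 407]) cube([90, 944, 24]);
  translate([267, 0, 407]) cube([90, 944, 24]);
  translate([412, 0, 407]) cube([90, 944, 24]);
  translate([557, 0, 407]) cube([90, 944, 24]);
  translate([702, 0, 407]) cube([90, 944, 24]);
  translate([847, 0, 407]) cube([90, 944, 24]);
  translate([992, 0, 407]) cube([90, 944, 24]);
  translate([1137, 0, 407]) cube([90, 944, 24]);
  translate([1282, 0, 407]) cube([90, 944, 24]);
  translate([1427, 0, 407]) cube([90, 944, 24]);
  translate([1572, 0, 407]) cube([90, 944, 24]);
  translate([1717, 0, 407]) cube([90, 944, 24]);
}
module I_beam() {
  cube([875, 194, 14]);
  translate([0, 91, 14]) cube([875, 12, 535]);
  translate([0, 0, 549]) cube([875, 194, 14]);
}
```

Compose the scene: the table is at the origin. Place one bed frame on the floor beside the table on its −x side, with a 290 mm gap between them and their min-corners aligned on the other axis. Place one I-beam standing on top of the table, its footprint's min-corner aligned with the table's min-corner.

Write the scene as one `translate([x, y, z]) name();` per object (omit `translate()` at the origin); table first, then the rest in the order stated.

table();
translate([-2230, 0, 0]) bed_frame();
translate([0, 0, 761]) I_beam();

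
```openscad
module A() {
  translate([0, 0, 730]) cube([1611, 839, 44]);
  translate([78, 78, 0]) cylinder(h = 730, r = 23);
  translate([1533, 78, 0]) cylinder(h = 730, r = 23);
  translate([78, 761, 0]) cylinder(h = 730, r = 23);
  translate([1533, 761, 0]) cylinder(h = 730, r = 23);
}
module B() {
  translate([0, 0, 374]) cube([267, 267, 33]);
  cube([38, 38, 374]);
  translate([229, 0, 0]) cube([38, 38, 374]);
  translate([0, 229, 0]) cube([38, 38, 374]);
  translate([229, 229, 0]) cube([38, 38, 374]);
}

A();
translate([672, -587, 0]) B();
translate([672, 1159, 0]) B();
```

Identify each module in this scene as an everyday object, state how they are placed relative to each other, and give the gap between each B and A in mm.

Each stool's nearest face is 320 mm from the table's bounding box.

A is a table. B is a stool. Two stools sit around the table at the −y, +y sides. The gap between each stool and the table is 320 mm.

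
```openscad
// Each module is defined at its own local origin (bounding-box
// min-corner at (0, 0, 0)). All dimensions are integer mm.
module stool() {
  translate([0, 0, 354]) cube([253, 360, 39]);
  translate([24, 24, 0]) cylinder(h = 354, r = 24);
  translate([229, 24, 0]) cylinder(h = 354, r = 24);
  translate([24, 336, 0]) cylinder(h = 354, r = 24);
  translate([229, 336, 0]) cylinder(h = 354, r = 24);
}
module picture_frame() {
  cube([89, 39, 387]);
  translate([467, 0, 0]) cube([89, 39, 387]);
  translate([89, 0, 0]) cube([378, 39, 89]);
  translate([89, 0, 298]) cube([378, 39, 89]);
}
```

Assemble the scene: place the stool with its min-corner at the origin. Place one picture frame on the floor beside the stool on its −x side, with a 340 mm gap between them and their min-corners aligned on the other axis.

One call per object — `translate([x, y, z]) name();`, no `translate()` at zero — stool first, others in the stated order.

stool();
translate([-896, 0, 0]) picture_frame();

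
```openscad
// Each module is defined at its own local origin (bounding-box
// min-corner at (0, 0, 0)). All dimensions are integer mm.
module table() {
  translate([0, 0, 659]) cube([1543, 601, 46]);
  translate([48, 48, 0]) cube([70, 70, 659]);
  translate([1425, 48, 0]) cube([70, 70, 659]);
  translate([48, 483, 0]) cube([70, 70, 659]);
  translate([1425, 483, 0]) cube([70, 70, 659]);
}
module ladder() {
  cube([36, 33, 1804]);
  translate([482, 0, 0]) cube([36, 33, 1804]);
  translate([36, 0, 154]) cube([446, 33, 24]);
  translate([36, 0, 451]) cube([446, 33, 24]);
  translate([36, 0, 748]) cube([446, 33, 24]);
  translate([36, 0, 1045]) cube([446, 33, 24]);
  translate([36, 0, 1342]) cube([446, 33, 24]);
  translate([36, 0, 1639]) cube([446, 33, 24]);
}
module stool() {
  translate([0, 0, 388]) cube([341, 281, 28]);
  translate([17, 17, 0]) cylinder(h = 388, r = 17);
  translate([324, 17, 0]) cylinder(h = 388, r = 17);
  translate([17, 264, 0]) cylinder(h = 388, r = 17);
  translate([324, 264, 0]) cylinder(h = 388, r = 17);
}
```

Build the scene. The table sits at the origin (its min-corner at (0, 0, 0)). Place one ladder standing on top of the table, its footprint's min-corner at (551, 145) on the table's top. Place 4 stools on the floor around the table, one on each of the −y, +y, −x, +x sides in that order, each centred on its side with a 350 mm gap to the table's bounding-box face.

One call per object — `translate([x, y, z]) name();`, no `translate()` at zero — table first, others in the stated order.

table();
translate([551, 145, 705]) ladder();
translate([601, -631, 0]) stool();
translate([601, 951, 0]) stool();
translate([-691, 160, 0]) stool();
translate([1893, 160, 0]) stool();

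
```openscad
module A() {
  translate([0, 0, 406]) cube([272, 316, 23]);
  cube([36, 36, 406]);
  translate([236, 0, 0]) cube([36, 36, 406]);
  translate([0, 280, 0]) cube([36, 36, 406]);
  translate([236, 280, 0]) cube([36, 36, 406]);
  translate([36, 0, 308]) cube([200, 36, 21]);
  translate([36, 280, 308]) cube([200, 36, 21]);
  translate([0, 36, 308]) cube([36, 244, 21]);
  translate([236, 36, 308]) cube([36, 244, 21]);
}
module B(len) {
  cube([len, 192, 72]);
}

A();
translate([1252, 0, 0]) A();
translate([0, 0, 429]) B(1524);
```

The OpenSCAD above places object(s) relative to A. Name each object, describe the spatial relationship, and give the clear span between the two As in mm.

A is a stool. B is a beam. A beam spans the tops of two stools. The clear span between the two stools is 980 mm.

Second stool starts at x = 1252; first ends at x = 272; clear span = 1252 − 272 = 980 mm.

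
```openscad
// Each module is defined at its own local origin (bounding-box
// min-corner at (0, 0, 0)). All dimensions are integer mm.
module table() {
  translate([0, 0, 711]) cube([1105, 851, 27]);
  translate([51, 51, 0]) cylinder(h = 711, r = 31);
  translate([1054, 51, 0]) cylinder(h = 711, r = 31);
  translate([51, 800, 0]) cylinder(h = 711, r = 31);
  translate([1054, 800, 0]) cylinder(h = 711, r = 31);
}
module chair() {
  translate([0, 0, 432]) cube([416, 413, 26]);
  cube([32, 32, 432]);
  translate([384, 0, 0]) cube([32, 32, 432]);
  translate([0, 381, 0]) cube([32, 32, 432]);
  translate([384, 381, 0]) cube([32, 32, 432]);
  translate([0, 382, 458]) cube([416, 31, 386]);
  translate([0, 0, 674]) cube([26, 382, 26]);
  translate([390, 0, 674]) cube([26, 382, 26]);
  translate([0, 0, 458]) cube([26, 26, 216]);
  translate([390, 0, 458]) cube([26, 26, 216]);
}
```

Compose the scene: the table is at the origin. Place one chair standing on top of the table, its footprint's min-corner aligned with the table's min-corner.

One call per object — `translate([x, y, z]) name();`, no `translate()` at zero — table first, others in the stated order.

table();
translate([0, 0, 738]) chair();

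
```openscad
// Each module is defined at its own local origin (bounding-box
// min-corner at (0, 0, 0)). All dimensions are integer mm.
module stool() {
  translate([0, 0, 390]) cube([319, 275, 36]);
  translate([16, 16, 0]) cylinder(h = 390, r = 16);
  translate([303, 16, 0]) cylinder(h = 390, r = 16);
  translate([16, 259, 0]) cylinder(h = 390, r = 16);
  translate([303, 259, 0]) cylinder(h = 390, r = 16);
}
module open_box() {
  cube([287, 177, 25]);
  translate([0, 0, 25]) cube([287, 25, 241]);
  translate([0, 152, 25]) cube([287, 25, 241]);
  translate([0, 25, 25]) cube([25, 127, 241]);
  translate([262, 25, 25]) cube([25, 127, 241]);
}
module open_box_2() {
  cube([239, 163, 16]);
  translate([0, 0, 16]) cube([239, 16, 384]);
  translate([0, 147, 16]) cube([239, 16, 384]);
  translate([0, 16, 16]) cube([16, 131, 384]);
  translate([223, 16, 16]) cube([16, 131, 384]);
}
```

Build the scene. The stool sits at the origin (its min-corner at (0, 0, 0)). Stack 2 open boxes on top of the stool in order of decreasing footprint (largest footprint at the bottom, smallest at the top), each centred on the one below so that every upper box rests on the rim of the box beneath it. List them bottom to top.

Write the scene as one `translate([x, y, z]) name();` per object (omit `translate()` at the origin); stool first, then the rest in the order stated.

stool();
translate([16, 49, 426]) open_box();
translate([40, 56, 692]) open_box_2();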